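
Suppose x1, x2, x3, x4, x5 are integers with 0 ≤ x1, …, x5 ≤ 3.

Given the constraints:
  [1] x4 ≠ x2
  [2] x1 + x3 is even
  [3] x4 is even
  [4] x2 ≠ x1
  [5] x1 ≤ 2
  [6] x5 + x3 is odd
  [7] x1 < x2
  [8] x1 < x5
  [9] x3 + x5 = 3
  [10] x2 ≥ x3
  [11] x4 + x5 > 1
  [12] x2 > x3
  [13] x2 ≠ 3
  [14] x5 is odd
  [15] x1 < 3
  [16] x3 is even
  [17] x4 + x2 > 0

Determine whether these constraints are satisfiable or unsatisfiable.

One satisfying assignment is x1 = 0, x2 = 2, x3 = 0, x4 = 0, x5 = 3.
For the less obvious constraints — constraint 9: x3 + x5 = 3; constraint 11: x4 + x5 = 3 — and the others hold by inspection.

Satisfiable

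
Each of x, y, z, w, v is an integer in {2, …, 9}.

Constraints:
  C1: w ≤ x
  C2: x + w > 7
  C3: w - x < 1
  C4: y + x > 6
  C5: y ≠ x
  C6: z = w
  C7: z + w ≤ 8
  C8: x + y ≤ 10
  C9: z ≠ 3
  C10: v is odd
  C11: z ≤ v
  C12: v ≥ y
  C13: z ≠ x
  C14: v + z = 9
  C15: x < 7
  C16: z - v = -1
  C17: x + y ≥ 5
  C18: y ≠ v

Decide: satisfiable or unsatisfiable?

Setting (x, y, z, w, v) = (5, 2, 4, 4, 5) satisfies everything: constraint 2: x + w = 9; constraint 3: w - x = -1, and the others follow.

Satisfiable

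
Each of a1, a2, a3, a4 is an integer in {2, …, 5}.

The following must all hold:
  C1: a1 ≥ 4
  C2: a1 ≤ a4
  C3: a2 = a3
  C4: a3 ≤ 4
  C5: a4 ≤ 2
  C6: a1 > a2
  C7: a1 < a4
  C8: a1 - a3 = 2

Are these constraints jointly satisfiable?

From constraints 1 and 2: a4 ≥ a1 and a1 ≥ 4, so a4 ≥ 4. From constraint 5: a4 ≤ 2. But 2 < 4, so no value of a4 works.

Unsatisfiable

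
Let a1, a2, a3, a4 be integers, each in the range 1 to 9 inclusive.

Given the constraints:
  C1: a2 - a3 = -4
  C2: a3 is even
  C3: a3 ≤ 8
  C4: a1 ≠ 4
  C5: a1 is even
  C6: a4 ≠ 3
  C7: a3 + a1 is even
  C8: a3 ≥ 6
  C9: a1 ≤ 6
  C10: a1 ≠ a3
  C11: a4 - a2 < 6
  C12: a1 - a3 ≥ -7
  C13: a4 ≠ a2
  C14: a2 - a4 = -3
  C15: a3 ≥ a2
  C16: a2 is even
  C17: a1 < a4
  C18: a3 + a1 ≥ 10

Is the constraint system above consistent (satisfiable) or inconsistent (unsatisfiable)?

Satisfiable

Take a1 = 2, a2 = 4, a3 = 8, a4 = 7. Then constraint 1: a2 - a3 = -4; constraint 11: a4 - a2 = 3; constraint 12: a1 - a3 = -6, and every other listed constraint is also met.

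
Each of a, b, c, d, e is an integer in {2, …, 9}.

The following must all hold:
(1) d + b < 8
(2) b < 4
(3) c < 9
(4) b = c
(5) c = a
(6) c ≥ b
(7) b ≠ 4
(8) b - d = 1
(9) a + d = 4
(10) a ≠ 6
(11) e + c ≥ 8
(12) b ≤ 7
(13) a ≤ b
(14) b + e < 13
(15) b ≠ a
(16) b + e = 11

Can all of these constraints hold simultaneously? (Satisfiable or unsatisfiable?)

From constraints 4 and 5, b = c = a, so b = a. But constraint 15 says b ≠ a. Contradiction.

Unsatisfiable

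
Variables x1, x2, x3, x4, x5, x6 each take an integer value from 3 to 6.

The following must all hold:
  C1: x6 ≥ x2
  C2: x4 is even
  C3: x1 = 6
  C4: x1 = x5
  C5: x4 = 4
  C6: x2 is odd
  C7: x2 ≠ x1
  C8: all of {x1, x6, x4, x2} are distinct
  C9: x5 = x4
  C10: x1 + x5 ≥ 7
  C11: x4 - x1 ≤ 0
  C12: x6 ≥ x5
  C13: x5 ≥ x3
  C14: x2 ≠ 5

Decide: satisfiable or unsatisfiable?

Unsatisfiable

Constraint 3 fixes x1 = 6 and constraint 5 fixes x4 = 4. Constraints 4 and 9 give x1 = x5 = x4, so x1 = x4. But 6 ≠ 4 — contradiction.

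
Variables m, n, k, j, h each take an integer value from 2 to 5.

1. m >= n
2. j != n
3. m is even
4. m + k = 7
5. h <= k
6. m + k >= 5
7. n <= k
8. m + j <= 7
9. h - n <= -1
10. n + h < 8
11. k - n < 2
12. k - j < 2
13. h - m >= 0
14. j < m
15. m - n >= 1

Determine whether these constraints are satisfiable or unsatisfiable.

Constraints 9, 13, and 15 give m − n ≥ 1, n − h ≥ 1, h − m ≥ 0.
Adding all 3 inequalities: the left sides telescope to 0, and the right sides sum to 1 + 1 + 0 = 2. So 0 ≥ 2, which is false.

Unsatisfiable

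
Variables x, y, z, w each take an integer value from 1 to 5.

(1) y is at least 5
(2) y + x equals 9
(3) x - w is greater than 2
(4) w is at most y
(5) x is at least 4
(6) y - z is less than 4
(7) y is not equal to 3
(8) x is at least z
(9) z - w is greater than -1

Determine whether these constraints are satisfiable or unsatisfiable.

Setting (x, y, z, w) = (4, 5, 3, 1) satisfies everything: constraint 2: y + x = 9; constraint 3: x - w = 3, and the others follow.

Satisfiable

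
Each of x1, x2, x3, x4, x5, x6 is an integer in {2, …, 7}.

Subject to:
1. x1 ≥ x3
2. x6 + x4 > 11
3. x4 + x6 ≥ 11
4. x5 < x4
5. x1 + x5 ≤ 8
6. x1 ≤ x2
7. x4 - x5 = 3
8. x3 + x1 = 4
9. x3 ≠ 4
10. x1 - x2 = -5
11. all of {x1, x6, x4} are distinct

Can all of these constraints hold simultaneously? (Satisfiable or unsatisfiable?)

Satisfiable

Setting (x1, x2, x3, x4, x5, x6) = (2, 7, 2, 7, 4, 6) satisfies everything: constraint 2: x6 + x4 = 13; constraint 3: x4 + x6 = 13; constraint 5: x1 + x5 = 6, and the others follow.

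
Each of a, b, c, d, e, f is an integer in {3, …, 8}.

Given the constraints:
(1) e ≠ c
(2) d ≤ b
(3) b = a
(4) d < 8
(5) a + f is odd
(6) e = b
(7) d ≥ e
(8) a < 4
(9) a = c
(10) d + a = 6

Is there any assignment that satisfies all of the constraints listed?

From constraints 3, 6, and 9, e = b = a = c, so e = c. But constraint 1 says e ≠ c. Contradiction.

Unsatisfiable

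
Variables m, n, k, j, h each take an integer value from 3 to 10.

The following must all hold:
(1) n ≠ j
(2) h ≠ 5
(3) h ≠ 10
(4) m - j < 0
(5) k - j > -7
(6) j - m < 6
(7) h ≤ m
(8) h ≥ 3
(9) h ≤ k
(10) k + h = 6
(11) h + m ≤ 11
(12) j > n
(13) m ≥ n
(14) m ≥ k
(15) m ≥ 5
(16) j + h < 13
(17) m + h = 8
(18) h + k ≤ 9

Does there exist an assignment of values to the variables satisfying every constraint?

Satisfiable

Take m = 5, n = 4, k = 3, j = 8, h = 3. Then constraint 4: m - j = -3; constraint 5: k - j = -5, and every other listed constraint is also met.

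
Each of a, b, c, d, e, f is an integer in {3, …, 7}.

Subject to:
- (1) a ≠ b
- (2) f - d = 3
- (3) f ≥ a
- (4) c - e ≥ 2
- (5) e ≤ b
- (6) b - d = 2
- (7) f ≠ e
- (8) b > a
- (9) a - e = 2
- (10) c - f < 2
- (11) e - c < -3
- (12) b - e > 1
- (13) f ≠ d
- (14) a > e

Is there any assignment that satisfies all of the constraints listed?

Satisfiable

Try a = 5, b = 6, c = 7, d = 4, e = 3, f = 7.
Check constraint 2: f - d = 3; constraint 4: c - e = 4; constraint 6: b - d = 2. The remaining constraints are straightforward to verify.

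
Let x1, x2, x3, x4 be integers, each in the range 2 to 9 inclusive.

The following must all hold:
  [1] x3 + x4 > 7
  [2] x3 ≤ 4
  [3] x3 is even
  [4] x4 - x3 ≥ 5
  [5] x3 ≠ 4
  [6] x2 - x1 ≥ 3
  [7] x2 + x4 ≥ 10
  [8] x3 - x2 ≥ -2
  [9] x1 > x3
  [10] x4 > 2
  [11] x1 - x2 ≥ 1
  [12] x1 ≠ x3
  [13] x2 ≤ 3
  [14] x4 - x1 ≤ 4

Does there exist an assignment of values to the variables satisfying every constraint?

Constraints 4, 6, 8, and 14 give x3 − x2 ≥ -2, x2 − x1 ≥ 3, x1 − x4 ≥ -4, x4 − x3 ≥ 5.
Adding all 4 inequalities: the left sides telescope to 0, and the right sides sum to (-2) + 3 + (-4) + 5 = 2. So 0 ≥ 2, which is false.

Unsatisfiable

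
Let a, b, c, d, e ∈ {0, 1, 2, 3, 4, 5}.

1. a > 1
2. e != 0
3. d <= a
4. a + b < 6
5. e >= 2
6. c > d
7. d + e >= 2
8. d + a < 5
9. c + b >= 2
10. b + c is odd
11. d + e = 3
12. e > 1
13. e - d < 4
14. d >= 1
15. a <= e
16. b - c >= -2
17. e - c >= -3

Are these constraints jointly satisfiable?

One satisfying assignment is a = 2, b = 1, c = 2, d = 1, e = 2.
For the less obvious constraints — constraint 4: a + b = 3; constraint 7: d + e = 3 — and the others hold by inspection.

Satisfiable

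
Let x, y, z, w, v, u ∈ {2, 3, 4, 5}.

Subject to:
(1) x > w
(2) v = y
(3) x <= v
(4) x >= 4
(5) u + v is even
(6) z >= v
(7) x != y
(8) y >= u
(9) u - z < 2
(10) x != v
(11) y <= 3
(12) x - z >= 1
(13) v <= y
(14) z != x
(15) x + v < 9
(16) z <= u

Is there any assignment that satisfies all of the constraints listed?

Unsatisfiable

From constraints 3 and 4: v ≥ x and x ≥ 4, so v ≥ 4. From constraints 11 and 13: v ≤ y and y ≤ 3, so v ≤ 3. But 3 < 4, so no value of v works.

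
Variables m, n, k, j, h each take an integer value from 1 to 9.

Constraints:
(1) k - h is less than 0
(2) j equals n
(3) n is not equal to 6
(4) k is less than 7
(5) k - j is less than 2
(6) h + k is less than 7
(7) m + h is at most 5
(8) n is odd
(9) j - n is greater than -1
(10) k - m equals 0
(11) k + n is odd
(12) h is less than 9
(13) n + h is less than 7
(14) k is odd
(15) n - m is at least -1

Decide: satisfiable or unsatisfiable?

Unsatisfiable

Constraint 14 makes k odd and constraint 8 makes n odd, so k + n must be even. Constraint 11 says k + n is odd — contradiction.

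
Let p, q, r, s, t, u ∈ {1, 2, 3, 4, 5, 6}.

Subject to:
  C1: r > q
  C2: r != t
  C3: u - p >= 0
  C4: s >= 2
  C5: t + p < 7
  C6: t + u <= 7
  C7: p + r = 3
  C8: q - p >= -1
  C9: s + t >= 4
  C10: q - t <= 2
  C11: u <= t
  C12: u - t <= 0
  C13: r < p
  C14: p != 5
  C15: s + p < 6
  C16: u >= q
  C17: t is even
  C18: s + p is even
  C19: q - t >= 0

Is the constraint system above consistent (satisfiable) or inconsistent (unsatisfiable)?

Constraints 1, 3, 12, 13, and 19 give u ≤ t, t ≤ q, q < r, r < p, p ≤ u. Chaining: u ≤ t ≤ q < r < p ≤ u, which forces u < u — impossible.

Unsatisfiable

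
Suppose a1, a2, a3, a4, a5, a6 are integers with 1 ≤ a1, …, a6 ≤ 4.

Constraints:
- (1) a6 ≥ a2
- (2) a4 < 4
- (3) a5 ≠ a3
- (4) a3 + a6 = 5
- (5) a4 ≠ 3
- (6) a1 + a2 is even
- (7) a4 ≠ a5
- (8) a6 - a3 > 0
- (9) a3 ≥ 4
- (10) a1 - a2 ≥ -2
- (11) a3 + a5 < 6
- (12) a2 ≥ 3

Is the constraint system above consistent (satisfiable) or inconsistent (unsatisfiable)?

From constraint 9: a3 ≥ 4. From constraints 1 and 12: a6 ≥ a2 ≥ 3. Hence a3 + a6 ≥ 7. But constraint 4 requires a3 + a6 = 5, and 5 < 7. Contradiction.

Unsatisfiable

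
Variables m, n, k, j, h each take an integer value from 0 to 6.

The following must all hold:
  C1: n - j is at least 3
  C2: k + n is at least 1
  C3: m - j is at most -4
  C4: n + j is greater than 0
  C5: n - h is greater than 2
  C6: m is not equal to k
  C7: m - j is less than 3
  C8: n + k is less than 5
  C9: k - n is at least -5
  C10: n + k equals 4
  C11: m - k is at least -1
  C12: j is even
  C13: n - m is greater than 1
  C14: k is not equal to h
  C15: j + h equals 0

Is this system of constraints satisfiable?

Constraints 1, 3, 9, and 11 give m − k ≥ -1, k − n ≥ -5, n − j ≥ 3, j − m ≥ 4.
Adding all 4 inequalities: the left sides telescope to 0, and the right sides sum to (-1) + (-5) + 3 + 4 = 1. So 0 ≥ 1, which is false.

Unsatisfiable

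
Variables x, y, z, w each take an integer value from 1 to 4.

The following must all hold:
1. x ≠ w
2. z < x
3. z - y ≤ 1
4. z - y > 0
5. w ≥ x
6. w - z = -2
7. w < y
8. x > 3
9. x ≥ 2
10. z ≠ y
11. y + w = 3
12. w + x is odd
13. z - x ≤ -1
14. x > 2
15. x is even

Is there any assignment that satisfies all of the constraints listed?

Unsatisfiable

Constraints 2, 4, 5, and 7 give w < y, y < z, z < x, x ≤ w. Chaining: w < y < z < x ≤ w, which forces w < w — impossible.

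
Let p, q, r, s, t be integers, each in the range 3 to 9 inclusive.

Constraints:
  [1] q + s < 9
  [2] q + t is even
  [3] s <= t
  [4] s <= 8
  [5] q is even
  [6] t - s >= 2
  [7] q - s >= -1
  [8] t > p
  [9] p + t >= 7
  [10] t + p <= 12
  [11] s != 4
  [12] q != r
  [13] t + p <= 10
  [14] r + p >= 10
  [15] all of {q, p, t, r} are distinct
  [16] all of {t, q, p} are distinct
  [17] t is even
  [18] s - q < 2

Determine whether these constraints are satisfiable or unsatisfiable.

Satisfiable

Take p = 3, q = 4, r = 9, s = 3, t = 6. Then constraint 1: q + s = 7; constraint 6: t - s = 3, and every other listed constraint is also met.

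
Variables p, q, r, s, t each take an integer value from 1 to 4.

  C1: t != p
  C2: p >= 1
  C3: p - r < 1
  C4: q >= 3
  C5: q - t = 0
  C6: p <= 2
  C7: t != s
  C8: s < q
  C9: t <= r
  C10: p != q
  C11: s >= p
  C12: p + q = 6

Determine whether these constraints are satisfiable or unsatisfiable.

Satisfiable

Take p = 2, q = 4, r = 4, s = 2, t = 4. Then constraint 3: p - r = -2; constraint 5: q - t = 0, and every other listed constraint is also met.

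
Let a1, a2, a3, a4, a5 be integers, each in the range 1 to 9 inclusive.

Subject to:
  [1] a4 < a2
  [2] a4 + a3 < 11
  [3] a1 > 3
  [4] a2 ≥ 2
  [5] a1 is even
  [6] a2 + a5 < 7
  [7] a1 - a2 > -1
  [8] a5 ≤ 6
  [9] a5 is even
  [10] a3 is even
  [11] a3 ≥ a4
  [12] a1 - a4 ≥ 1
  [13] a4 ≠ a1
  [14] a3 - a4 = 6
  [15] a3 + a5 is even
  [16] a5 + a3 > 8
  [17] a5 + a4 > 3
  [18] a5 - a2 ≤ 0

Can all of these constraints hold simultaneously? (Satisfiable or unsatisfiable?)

Satisfiable

Take a1 = 4, a2 = 4, a3 = 8, a4 = 2, a5 = 2. Then constraint 2: a4 + a3 = 10; constraint 6: a2 + a5 = 6; constraint 7: a1 - a2 = 0, and every other listed constraint is also met.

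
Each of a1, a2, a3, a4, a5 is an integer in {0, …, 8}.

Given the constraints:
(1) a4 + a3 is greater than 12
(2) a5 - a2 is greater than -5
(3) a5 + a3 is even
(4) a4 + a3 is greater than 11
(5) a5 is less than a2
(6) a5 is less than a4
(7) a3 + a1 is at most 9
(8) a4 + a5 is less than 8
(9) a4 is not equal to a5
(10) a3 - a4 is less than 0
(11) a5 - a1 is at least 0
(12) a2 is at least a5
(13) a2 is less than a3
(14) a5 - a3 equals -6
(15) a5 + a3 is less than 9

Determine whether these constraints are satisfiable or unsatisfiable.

Satisfiable

Setting (a1, a2, a3, a4, a5) = (0, 4, 6, 7, 0) satisfies everything: constraint 1: a4 + a3 = 13; constraint 2: a5 - a2 = -4, and the others follow.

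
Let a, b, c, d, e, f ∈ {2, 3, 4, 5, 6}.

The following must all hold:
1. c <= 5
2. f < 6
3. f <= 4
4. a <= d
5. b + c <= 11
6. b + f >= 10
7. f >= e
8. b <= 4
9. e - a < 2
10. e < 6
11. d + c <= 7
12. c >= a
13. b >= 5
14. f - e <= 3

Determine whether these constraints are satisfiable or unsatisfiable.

From constraint 8: b ≤ 4. From constraint 3: f ≤ 4. Hence b + f ≤ 8. But constraint 6 requires b + f ≥ 10, and 10 > 8. Contradiction.

Unsatisfiable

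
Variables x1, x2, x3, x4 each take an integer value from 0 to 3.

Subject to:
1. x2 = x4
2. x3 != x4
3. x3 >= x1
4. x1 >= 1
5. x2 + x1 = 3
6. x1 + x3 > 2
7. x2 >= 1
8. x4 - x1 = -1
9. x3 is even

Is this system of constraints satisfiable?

One satisfying assignment is x1 = 2, x2 = 1, x3 = 2, x4 = 1.
For the less obvious constraints — constraint 5: x2 + x1 = 3; constraint 6: x1 + x3 = 4; constraint 8: x4 - x1 = -1 — and the others hold by inspection.

Satisfiable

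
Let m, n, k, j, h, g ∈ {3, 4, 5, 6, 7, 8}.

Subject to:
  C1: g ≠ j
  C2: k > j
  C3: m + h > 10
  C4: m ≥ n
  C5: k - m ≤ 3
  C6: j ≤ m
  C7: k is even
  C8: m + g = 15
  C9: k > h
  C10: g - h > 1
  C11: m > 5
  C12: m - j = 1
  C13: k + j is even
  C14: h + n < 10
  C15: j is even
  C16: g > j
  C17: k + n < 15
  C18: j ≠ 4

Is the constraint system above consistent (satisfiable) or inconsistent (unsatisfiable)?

The assignment m = 7, n = 4, k = 8, j = 6, h = 4, g = 8 works:
  constraint 3 holds since m + h = 11.
  constraint 5 holds since k - m = 1.
  constraint 8 holds since m + g = 15.
The rest check out directly.

Satisfiable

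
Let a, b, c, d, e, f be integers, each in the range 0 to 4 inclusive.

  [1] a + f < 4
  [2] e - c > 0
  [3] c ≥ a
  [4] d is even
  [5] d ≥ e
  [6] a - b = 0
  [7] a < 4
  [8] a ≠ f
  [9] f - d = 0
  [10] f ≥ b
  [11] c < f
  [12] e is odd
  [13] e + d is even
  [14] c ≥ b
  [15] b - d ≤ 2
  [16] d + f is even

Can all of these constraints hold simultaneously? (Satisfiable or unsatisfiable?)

Constraint 12 makes e odd and constraint 4 makes d even, so e + d must be odd. Constraint 13 says e + d is even — contradiction.

Unsatisfiable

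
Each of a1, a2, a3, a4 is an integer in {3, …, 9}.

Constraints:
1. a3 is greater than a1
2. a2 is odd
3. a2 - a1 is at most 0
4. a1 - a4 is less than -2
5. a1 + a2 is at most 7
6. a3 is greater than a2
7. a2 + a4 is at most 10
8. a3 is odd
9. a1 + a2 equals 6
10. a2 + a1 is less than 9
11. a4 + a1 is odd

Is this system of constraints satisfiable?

The assignment a1 = 3, a2 = 3, a3 = 9, a4 = 6 works:
  constraint 3 holds since a2 - a1 = 0.
  constraint 4 holds since a1 - a4 = -3.
  constraint 5 holds since a1 + a2 = 6.
The rest check out directly.

Satisfiable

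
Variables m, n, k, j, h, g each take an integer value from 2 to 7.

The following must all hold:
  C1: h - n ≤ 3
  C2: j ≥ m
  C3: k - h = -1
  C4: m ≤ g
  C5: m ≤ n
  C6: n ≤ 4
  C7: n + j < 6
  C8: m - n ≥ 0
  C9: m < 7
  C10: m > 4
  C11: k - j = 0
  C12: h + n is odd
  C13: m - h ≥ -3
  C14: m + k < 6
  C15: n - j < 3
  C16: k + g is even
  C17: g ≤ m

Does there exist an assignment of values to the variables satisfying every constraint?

Unsatisfiable

From constraint 10: m ≥ 5. From constraints 5 and 6: m ≤ n and n ≤ 4, so m ≤ 4. But 4 < 5, so no value of m works.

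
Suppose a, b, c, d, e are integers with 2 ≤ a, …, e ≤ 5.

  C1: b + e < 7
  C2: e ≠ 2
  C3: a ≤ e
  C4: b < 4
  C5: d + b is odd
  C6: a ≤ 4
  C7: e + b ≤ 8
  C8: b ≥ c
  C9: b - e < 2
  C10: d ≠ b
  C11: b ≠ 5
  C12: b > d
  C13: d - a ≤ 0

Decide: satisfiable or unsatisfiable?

Setting (a, b, c, d, e) = (2, 3, 2, 2, 3) satisfies everything: constraint 1: b + e = 6; constraint 7: e + b = 6, and the others follow.

Satisfiable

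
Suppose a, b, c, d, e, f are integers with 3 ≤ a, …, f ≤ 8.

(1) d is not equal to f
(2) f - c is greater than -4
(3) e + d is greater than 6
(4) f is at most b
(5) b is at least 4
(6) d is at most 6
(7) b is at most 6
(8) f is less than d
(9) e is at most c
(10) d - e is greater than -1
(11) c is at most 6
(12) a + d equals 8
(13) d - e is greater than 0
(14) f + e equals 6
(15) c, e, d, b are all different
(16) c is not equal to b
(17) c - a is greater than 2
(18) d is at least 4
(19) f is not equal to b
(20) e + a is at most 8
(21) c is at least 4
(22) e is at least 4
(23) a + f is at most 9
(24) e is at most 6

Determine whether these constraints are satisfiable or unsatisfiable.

Constraints 5, 6, 7, 11, 18, 21, 22, and 24 confine each of c, e, d, b to the 3 values {4, …, 6}.
Constraint 15 requires all 4 of them to be distinct, but only 3 values are available — impossible by the pigeonhole principle.

Unsatisfiable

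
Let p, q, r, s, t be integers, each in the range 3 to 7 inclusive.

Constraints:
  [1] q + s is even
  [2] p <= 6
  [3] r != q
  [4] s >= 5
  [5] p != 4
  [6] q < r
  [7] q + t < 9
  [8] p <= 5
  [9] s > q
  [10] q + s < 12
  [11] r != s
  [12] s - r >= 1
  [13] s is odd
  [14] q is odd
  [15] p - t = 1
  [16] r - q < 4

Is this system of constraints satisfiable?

Satisfiable

Setting (p, q, r, s, t) = (5, 3, 6, 7, 4) satisfies everything: constraint 7: q + t = 7; constraint 10: q + s = 10; constraint 12: s - r = 1, and the others follow.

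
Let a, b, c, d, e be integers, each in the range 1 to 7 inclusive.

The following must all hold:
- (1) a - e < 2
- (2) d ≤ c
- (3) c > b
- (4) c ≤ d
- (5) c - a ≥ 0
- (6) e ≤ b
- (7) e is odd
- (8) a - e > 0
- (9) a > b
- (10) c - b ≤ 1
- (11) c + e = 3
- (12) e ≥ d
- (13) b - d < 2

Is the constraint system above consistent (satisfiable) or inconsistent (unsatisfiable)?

Unsatisfiable

Constraints 4, 5, 6, 9, and 12 give e ≤ b, b < a, a ≤ c, c ≤ d, d ≤ e. Chaining: e ≤ b < a ≤ c ≤ d ≤ e, which forces e < e — impossible.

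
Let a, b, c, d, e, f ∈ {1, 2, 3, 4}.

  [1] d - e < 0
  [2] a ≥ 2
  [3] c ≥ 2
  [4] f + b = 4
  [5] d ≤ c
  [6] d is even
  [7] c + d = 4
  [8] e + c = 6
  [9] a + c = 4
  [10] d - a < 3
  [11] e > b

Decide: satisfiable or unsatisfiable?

Satisfiable

Try a = 2, b = 1, c = 2, d = 2, e = 4, f = 3.
Check constraint 1: d - e = -2; constraint 4: f + b = 4; constraint 7: c + d = 4. The remaining constraints are straightforward to verify.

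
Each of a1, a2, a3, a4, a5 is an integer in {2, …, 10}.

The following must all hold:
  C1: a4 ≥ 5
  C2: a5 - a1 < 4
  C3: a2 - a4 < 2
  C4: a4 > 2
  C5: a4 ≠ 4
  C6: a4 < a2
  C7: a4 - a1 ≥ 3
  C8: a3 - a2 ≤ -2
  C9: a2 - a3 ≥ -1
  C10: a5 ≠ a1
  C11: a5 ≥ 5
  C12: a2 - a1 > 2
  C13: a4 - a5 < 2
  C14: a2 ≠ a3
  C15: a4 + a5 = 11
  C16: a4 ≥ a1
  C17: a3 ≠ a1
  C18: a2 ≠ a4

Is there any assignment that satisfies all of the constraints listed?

The assignment a1 = 3, a2 = 7, a3 = 5, a4 = 6, a5 = 5 works:
  constraint 2 holds since a5 - a1 = 2.
  constraint 3 holds since a2 - a4 = 1.
  constraint 7 holds since a4 - a1 = 3.
The rest check out directly.

Satisfiable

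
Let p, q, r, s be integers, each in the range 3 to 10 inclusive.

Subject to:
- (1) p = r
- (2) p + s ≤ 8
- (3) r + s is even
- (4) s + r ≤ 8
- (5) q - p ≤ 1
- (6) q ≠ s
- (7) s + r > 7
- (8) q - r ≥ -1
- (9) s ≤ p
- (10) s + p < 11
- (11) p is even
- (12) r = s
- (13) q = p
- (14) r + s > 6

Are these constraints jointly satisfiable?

From constraints 1, 12, and 13, q = p = r = s, so q = s. But constraint 6 says q ≠ s. Contradiction.

Unsatisfiable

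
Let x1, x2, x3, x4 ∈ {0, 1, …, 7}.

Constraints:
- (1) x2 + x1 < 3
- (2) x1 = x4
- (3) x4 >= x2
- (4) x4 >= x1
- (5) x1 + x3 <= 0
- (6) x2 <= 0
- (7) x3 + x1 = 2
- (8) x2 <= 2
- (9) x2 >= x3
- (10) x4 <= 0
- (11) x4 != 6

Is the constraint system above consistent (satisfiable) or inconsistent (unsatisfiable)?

From constraints 6 and 9: x3 ≤ x2 ≤ 0. From constraints 4 and 10: x1 ≤ x4 ≤ 0. Hence x3 + x1 ≤ 0. But constraint 7 requires x3 + x1 = 2, and 2 > 0. Contradiction.

Unsatisfiable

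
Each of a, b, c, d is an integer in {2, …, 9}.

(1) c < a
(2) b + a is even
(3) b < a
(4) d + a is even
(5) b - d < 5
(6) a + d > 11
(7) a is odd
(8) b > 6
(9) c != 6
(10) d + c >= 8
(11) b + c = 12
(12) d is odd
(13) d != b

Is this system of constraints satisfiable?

Try a = 9, b = 7, c = 5, d = 5.
Check constraint 5: b - d = 2; constraint 6: a + d = 14; constraint 10: d + c = 10. The remaining constraints are straightforward to verify.

Satisfiable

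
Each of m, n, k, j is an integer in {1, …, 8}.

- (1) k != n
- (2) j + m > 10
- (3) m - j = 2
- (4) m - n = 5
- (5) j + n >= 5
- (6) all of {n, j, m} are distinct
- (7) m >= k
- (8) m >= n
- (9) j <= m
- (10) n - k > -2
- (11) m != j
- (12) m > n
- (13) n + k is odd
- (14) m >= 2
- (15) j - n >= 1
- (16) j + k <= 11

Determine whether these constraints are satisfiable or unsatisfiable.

Satisfiable

Setting (m, n, k, j) = (7, 2, 3, 5) satisfies everything: constraint 2: j + m = 12; constraint 3: m - j = 2, and the others follow.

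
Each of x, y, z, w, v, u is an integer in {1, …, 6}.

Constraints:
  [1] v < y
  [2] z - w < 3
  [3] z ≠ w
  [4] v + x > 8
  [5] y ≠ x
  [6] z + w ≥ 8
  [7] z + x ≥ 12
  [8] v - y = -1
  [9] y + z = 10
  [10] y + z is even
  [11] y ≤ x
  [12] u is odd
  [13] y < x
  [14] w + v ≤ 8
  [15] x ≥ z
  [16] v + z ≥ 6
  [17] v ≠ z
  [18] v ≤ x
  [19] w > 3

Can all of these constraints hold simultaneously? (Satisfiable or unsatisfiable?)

One satisfying assignment is x = 6, y = 4, z = 6, w = 5, v = 3, u = 3.
For the less obvious constraints — constraint 2: z - w = 1; constraint 4: v + x = 9 — and the others hold by inspection.

Satisfiable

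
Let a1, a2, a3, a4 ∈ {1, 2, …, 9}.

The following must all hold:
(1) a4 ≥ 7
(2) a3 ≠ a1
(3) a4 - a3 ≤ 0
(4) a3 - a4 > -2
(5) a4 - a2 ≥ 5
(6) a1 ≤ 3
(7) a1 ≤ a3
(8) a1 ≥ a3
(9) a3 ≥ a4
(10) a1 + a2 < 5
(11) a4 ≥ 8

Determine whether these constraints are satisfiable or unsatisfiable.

From constraints 1 and 9: a3 ≥ a4 and a4 ≥ 7, so a3 ≥ 7. From constraints 6 and 8: a3 ≤ a1 and a1 ≤ 3, so a3 ≤ 3. But 3 < 7, so no value of a3 works.

Unsatisfiable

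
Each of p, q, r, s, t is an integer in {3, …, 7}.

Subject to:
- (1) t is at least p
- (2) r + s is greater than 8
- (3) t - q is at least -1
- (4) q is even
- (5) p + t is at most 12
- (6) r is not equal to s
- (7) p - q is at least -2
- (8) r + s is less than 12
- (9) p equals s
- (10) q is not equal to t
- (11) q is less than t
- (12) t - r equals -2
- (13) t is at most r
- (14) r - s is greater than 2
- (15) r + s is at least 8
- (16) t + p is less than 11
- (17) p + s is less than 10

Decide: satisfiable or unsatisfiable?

Setting (p, q, r, s, t) = (4, 4, 7, 4, 5) satisfies everything: constraint 2: r + s = 11; constraint 3: t - q = 1, and the others follow.

Satisfiable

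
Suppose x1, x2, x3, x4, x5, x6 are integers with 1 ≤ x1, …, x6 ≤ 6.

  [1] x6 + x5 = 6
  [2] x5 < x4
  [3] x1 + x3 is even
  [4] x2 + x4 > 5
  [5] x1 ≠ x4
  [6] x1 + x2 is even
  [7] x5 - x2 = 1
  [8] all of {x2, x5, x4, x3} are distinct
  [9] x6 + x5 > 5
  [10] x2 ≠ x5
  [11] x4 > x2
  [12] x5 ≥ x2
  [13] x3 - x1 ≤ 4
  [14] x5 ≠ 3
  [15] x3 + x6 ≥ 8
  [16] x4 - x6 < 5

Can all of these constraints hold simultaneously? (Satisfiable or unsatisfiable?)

Satisfiable

The assignment x1 = 3, x2 = 1, x3 = 5, x4 = 6, x5 = 2, x6 = 4 works:
  constraint 1 holds since x6 + x5 = 6.
  constraint 4 holds since x2 + x4 = 7.
The rest check out directly.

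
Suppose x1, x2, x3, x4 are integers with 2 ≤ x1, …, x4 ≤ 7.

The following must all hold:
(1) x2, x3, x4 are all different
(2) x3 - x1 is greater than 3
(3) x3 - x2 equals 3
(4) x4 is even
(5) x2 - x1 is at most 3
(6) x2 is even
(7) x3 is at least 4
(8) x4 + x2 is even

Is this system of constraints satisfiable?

Try x1 = 3, x2 = 4, x3 = 7, x4 = 2.
Check constraint 2: x3 - x1 = 4; constraint 3: x3 - x2 = 3; constraint 5: x2 - x1 = 1. The remaining constraints are straightforward to verify.

Satisfiable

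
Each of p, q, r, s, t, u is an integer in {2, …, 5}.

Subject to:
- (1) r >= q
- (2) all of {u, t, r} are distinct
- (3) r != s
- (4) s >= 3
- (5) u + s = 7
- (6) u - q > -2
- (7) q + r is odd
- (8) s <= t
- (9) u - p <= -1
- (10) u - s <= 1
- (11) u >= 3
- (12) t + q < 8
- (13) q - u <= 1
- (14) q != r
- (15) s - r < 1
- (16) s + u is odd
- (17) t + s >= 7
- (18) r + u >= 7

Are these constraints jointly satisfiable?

Try p = 4, q = 2, r = 5, s = 4, t = 4, u = 3.
Check constraint 5: u + s = 7; constraint 6: u - q = 1. The remaining constraints are straightforward to verify.

Satisfiable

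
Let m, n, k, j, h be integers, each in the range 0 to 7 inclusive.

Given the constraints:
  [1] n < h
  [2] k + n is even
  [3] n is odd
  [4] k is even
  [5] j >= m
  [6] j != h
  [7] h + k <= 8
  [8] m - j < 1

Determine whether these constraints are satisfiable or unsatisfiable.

Unsatisfiable

Constraint 4 makes k even and constraint 3 makes n odd, so k + n must be odd. Constraint 2 says k + n is even — contradiction.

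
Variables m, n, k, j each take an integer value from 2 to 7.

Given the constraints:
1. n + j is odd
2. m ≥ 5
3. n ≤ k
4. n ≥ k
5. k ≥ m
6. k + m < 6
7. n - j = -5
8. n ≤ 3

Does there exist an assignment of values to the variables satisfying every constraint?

From constraints 2 and 5: k ≥ m and m ≥ 5, so k ≥ 5. From constraints 4 and 8: k ≤ n and n ≤ 3, so k ≤ 3. But 3 < 5, so no value of k works.

Unsatisfiable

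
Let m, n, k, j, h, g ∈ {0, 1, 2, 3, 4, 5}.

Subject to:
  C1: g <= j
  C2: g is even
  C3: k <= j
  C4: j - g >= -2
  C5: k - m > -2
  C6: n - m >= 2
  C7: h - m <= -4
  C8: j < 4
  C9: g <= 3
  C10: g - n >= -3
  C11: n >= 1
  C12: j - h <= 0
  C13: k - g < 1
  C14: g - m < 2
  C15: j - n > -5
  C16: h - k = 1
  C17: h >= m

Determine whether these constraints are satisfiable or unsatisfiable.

Unsatisfiable

Constraints 4, 6, 7, 10, and 12 give h − j ≥ 0, j − g ≥ -2, g − n ≥ -3, n − m ≥ 2, m − h ≥ 4.
Adding all 5 inequalities: the left sides telescope to 0, and the right sides sum to 0 + (-2) + (-3) + 2 + 4 = 1. So 0 ≥ 1, which is false.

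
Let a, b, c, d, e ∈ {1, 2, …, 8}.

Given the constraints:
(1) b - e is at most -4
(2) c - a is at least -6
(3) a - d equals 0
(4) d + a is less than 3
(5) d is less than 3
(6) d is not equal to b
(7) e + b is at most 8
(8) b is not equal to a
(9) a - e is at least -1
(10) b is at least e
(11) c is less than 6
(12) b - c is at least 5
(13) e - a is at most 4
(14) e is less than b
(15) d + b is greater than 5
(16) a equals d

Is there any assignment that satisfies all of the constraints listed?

Constraints 1, 2, 9, and 12 give c − a ≥ -6, a − e ≥ -1, e − b ≥ 4, b − c ≥ 5.
Adding all 4 inequalities: the left sides telescope to 0, and the right sides sum to (-6) + (-1) + 4 + 5 = 2. So 0 ≥ 2, which is false.

Unsatisfiable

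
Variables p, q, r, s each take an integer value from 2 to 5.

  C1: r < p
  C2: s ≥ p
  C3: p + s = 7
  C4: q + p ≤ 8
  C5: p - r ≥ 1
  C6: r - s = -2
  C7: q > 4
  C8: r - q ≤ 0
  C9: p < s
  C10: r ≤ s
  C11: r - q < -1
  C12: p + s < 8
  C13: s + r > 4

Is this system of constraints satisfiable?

Try p = 3, q = 5, r = 2, s = 4.
Check constraint 3: p + s = 7; constraint 4: q + p = 8. The remaining constraints are straightforward to verify.

Satisfiable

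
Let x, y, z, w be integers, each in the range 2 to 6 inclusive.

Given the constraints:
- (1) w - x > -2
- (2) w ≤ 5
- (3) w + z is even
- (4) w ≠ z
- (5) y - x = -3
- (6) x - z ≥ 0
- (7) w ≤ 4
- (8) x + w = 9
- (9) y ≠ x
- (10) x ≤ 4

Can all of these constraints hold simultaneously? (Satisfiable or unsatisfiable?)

Unsatisfiable

From constraint 10: x ≤ 4. From constraint 7: w ≤ 4. Hence x + w ≤ 8. But constraint 8 requires x + w = 9, and 9 > 8. Contradiction.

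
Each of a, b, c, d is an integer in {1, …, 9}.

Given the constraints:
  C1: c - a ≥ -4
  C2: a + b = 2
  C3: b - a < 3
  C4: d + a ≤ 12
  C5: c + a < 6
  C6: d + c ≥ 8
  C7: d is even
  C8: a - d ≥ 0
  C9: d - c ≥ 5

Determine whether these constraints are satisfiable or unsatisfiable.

Constraints 1, 8, and 9 give c − a ≥ -4, a − d ≥ 0, d − c ≥ 5.
Adding all 3 inequalities: the left sides telescope to 0, and the right sides sum to (-4) + 0 + 5 = 1. So 0 ≥ 1, which is false.

Unsatisfiable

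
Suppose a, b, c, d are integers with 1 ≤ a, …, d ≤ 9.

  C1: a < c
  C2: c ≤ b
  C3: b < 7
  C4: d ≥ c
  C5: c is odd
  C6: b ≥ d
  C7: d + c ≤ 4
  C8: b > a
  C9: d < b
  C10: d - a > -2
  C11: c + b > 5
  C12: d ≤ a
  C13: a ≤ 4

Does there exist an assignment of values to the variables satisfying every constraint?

Unsatisfiable

Constraints 1, 4, and 12 give c ≤ d, d ≤ a, a < c. Chaining: c ≤ d ≤ a < c, which forces c < c — impossible.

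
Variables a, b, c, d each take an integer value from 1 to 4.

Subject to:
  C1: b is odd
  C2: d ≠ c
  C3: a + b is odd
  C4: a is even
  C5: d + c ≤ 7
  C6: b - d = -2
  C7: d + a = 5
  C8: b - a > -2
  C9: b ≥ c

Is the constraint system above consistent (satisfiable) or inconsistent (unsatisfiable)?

Satisfiable

The assignment a = 2, b = 1, c = 1, d = 3 works:
  constraint 5 holds since d + c = 4.
  constraint 6 holds since b - d = -2.
  constraint 7 holds since d + a = 5.
The rest check out directly.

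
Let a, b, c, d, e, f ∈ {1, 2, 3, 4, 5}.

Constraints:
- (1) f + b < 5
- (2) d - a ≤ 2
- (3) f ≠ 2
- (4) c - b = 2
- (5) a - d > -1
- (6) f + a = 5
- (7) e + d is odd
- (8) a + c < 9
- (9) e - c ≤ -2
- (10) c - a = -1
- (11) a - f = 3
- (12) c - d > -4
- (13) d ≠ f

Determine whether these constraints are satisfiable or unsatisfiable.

Satisfiable

Take a = 4, b = 1, c = 3, d = 4, e = 1, f = 1. Then constraint 1: f + b = 2; constraint 2: d - a = 0; constraint 4: c - b = 2, and every other listed constraint is also met.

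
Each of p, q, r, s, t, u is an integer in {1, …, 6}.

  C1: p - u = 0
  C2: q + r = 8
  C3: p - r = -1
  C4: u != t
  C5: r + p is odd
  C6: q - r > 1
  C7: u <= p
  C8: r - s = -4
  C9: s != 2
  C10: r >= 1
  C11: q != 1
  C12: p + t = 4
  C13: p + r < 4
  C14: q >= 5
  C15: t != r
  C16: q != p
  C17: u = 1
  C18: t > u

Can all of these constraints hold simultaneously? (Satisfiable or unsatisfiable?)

One satisfying assignment is p = 1, q = 6, r = 2, s = 6, t = 3, u = 1.
For the less obvious constraints — constraint 1: p - u = 0; constraint 2: q + r = 8; constraint 3: p - r = -1 — and the others hold by inspection.

Satisfiable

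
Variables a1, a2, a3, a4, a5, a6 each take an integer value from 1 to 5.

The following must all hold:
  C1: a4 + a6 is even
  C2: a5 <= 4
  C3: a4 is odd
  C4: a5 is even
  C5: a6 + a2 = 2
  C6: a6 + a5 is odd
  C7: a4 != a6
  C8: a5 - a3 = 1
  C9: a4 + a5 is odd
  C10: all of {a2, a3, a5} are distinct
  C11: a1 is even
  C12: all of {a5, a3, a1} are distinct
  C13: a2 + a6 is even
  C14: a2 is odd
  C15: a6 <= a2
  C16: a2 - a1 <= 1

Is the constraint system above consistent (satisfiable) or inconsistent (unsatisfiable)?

One satisfying assignment is a1 = 2, a2 = 1, a3 = 3, a4 = 3, a5 = 4, a6 = 1.
For the less obvious constraints — constraint 5: a6 + a2 = 2; constraint 8: a5 - a3 = 1; constraint 16: a2 - a1 = -1 — and the others hold by inspection.

Satisfiable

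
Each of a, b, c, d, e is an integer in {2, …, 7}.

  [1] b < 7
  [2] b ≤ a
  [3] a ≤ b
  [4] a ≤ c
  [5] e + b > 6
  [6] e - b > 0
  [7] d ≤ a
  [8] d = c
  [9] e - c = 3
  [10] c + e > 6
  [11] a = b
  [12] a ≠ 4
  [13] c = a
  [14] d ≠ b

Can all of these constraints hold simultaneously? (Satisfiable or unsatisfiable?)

From constraints 8, 11, and 13, d = c = a = b, so d = b. But constraint 14 says d ≠ b. Contradiction.

Unsatisfiable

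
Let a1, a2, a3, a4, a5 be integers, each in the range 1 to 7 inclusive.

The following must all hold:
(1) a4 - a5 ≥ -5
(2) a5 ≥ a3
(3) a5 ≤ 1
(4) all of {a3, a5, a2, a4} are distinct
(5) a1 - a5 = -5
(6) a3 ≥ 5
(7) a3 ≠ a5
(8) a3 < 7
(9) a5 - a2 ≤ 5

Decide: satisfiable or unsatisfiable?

Unsatisfiable

From constraints 2 and 6: a5 ≥ a3 and a3 ≥ 5, so a5 ≥ 5. From constraint 3: a5 ≤ 1. But 1 < 5, so no value of a5 works.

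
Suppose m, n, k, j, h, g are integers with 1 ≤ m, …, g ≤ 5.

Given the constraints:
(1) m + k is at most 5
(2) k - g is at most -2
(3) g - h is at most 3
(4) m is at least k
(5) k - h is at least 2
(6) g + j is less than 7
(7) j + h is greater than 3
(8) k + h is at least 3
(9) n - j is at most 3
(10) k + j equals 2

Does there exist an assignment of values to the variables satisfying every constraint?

Unsatisfiable

Constraints 2, 3, and 5 give k − h ≥ 2, h − g ≥ -3, g − k ≥ 2.
Adding all 3 inequalities: the left sides telescope to 0, and the right sides sum to 2 + (-3) + 2 = 1. So 0 ≥ 1, which is false.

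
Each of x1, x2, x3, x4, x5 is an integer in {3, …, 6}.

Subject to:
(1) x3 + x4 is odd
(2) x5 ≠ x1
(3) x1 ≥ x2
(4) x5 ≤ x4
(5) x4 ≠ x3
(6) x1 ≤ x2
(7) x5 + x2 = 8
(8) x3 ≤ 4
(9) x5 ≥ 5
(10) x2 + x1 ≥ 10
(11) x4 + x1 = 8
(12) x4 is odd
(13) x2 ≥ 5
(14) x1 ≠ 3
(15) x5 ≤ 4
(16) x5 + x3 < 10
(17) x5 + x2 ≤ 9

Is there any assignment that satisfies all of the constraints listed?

Unsatisfiable

From constraints 4 and 9: x4 ≥ x5 ≥ 5. From constraints 3 and 13: x1 ≥ x2 ≥ 5. Hence x4 + x1 ≥ 10. But constraint 11 requires x4 + x1 = 8, and 8 < 10. Contradiction.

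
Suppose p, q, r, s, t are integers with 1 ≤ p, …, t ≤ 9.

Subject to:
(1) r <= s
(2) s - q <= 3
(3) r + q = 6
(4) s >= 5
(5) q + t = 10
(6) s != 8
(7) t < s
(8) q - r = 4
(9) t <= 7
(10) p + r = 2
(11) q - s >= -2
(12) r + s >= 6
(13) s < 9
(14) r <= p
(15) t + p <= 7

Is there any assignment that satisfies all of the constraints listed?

Satisfiable

Take p = 1, q = 5, r = 1, s = 7, t = 5. Then constraint 2: s - q = 2; constraint 3: r + q = 6, and every other listed constraint is also met.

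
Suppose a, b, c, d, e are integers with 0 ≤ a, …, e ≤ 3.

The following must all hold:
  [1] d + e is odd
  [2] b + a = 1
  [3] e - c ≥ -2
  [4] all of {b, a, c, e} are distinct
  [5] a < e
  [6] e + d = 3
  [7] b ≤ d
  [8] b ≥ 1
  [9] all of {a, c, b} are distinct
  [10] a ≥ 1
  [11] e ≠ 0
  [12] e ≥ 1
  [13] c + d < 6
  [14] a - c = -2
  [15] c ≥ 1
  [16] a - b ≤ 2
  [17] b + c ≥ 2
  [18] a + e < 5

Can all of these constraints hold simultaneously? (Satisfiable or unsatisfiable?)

Unsatisfiable

Constraints 8, 10, 12, and 15 confine each of b, a, c, e to the 3 values {1, …, 3} (the domain already gives each ≤ 3).
Constraint 4 requires all 4 of them to be distinct, but only 3 values are available — impossible by the pigeonhole principle.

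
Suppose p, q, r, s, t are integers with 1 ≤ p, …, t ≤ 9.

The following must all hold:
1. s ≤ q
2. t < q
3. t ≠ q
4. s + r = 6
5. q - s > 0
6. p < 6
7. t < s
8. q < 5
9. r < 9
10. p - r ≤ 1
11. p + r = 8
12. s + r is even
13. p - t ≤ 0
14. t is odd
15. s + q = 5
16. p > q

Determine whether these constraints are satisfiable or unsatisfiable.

Constraints 5, 7, 13, and 16 give s < q, q < p, p ≤ t, t < s. Chaining: s < q < p ≤ t < s, which forces s < s — impossible.

Unsatisfiable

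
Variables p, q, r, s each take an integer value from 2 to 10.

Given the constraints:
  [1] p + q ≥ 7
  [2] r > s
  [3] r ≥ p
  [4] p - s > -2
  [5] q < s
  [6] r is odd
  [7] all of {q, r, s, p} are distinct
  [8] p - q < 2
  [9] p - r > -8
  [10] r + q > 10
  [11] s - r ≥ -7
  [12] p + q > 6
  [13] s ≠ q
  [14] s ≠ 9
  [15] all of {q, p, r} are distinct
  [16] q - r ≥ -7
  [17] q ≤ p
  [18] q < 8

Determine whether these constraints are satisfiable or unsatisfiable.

The assignment p = 4, q = 3, r = 9, s = 5 works:
  constraint 1 holds since p + q = 7.
  constraint 4 holds since p - s = -1.
  constraint 8 holds since p - q = 1.
The rest check out directly.

Satisfiable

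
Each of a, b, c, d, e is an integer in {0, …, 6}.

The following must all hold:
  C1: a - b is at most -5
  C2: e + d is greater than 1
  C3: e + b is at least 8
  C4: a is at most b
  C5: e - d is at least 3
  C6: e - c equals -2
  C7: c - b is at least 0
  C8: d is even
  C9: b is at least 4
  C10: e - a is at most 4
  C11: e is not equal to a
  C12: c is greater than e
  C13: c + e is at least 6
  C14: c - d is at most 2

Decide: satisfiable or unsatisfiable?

Unsatisfiable

Constraints 1, 5, 7, 10, and 14 give b − a ≥ 5, a − e ≥ -4, e − d ≥ 3, d − c ≥ -2, c − b ≥ 0.
Adding all 5 inequalities: the left sides telescope to 0, and the right sides sum to 5 + (-4) + 3 + (-2) + 0 = 2. So 0 ≥ 2, which is false.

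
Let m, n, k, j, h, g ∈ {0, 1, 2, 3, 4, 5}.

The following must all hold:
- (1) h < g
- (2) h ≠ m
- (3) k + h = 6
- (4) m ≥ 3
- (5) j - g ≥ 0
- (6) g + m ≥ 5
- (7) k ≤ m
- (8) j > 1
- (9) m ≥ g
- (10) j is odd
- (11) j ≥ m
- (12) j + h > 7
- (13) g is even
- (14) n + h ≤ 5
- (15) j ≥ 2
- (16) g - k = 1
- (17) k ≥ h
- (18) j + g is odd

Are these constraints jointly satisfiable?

Satisfiable

Try m = 4, n = 0, k = 3, j = 5, h = 3, g = 4.
Check constraint 3: k + h = 6; constraint 5: j - g = 1. The remaining constraints are straightforward to verify.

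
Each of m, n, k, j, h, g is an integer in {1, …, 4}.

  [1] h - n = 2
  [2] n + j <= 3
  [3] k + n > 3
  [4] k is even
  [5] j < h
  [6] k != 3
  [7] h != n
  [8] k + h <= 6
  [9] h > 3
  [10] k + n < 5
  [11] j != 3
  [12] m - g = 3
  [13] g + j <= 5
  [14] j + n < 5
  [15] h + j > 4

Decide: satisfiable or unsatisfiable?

Try m = 4, n = 2, k = 2, j = 1, h = 4, g = 1.
Check constraint 1: h - n = 2; constraint 2: n + j = 3. The remaining constraints are straightforward to verify.

Satisfiable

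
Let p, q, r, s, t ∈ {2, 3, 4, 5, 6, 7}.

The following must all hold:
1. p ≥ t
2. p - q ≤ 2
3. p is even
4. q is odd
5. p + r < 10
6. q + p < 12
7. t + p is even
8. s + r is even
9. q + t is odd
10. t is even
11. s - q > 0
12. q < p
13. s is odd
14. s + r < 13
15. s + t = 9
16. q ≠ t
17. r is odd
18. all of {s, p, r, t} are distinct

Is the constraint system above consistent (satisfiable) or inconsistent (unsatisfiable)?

Satisfiable

The assignment p = 6, q = 5, r = 3, s = 7, t = 2 works:
  constraint 2 holds since p - q = 1.
  constraint 5 holds since p + r = 9.
  constraint 6 holds since q + p = 11.
The rest check out directly.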